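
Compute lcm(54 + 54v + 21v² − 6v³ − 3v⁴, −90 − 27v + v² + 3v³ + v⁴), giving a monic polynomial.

Apply the Euclidean algorithm:
  −3v⁴ − 6v³ + 21v² + 54v + 54 = (−3)(v⁴ + 3v³ + v² − 27v − 90) + (3v³ + 24v² − 27v − 216)
  v⁴ + 3v³ + v² − 27v − 90 = ((1/3)v − 5/3)(3v³ + 24v² − 27v − 216) + (50v² − 450)
  3v³ + 24v² − 27v − 216 = ((3/50)v + 12/25)(50v² − 450) + (0)
Last nonzero remainder: 50v² − 450. Dividing through by 50 gives the monic gcd v² − 9.
Then lcm(f, g) = f·g / gcd(f, g); expanding and making the result monic gives the answer.

−180 − 234v − 142v² − 19v³ + 9v⁴ + 5v⁵ + v⁶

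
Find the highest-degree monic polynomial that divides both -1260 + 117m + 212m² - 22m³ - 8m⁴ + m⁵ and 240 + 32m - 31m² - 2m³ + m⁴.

-60 - 23m + 2m² + m³

By polynomial division,
  m⁵ - 8m⁴ - 22m³ + 212m² + 117m - 1260 = (m - 6)(m⁴ - 2m³ - 31m² + 32m + 240) + (-3m³ - 6m² + 69m + 180)
  m⁴ - 2m³ - 31m² + 32m + 240 = (-(1/3)m + 4/3)(-3m³ - 6m² + 69m + 180) + (0)
Last nonzero remainder: -3m³ - 6m² + 69m + 180. Dividing through by -3 gives the monic gcd m³ + 2m² - 23m - 60.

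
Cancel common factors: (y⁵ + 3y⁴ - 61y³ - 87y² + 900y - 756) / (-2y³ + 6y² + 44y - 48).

By polynomial division,
  y⁵ + 3y⁴ - 61y³ - 87y² + 900y - 756 = (-(1/2)y² - 3y + 21/2)(-2y³ + 6y² + 44y - 48) + (-42y² + 294y - 252)
  -2y³ + 6y² + 44y - 48 = ((1/21)y + 4/21)(-42y² + 294y - 252) + (0)
Last nonzero remainder: -42y² + 294y - 252. Dividing through by -42 gives the monic gcd y² - 7y + 6.
Cancel y² - 7y + 6 from numerator and denominator to get the reduced form.

(-y³ - 10y² - 3y + 126)/(2y + 8)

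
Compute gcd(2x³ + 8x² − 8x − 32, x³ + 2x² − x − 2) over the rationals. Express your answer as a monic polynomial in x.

x + 2

Apply the Euclidean algorithm:
  2x³ + 8x² − 8x − 32 = (2)(x³ + 2x² − x − 2) + (4x² − 6x − 28)
  x³ + 2x² − x − 2 = ((1/4)x + 7/8)(4x² − 6x − 28) + ((45/4)x + 45/2)
  4x² − 6x − 28 = ((16/45)x − 56/45)((45/4)x + 45/2) + (0)
Last nonzero remainder: (45/4)x + 45/2. Dividing through by 45/4 gives the monic gcd x + 2.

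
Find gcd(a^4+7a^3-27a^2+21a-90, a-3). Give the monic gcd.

Repeated division with remainder:
  a^4+7a^3-27a^2+21a-90 = (a^3+10a^2+3a+30)(a-3) + (0)
The last nonzero remainder a-3 is already monic.

a-3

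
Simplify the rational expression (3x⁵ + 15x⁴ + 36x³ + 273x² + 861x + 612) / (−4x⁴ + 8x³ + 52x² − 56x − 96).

(−3x³ − 3x² − 15x − 204)/(4x² − 24x + 32)

Euclidean algorithm in ℚ[x]:
  3x⁵ + 15x⁴ + 36x³ + 273x² + 861x + 612 = (−(3/4)x − 21/4)(−4x⁴ + 8x³ + 52x² − 56x − 96) + (117x³ + 504x² + 495x + 108)
  −4x⁴ + 8x³ + 52x² − 56x − 96 = (−(4/117)x + 328/1521)(117x³ + 504x² + 495x + 108) + (−(6720/169)x² − (26880/169)x − 20160/169)
  117x³ + 504x² + 495x + 108 = (−(6591/2240)x − 507/560)(−(6720/169)x² − (26880/169)x − 20160/169) + (0)
Last nonzero remainder: −(6720/169)x² − (26880/169)x − 20160/169. Dividing through by −6720/169 gives the monic gcd x² + 4x + 3.
Cancel x² + 4x + 3 from numerator and denominator to get the reduced form.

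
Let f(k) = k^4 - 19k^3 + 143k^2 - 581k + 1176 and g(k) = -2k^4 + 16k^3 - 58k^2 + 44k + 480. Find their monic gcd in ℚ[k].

Apply the Euclidean algorithm:
  k^4 - 19k^3 + 143k^2 - 581k + 1176 = (-1/2)(-2k^4 + 16k^3 - 58k^2 + 44k + 480) + (-11k^3 + 114k^2 - 559k + 1416)
  -2k^4 + 16k^3 - 58k^2 + 44k + 480 = ((2/11)k + 52/121)(-11k^3 + 114k^2 - 559k + 1416) + (-(648/121)k^2 + (3240/121)k - 15552/121)
  -11k^3 + 114k^2 - 559k + 1416 = ((1331/648)k - 7139/648)(-(648/121)k^2 + (3240/121)k - 15552/121) + (0)
Last nonzero remainder: -(648/121)k^2 + (3240/121)k - 15552/121. Dividing through by -648/121 gives the monic gcd k^2 - 5k + 24.

k^2 - 5k + 24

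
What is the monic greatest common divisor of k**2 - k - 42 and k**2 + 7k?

Euclidean algorithm in ℚ[k]:
  k**2 - k - 42 = (k**2 + 7k) + (-8k - 42)
  k**2 + 7k = (-(1/8)k - 7/32)(-8k - 42) + (-147/16)
  -8k - 42 = ((128/147)k + 32/7)(-147/16) + (0)
The last nonzero remainder is the constant -147/16, so the polynomials are coprime and gcd = 1.

1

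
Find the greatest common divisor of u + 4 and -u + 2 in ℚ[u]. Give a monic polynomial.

Apply the Euclidean algorithm:
  u + 4 = (-1)(-u + 2) + (6)
  -u + 2 = (-(1/6)u + 1/3)(6) + (0)
The last nonzero remainder is the constant 6, so the polynomials are coprime and gcd = 1.

1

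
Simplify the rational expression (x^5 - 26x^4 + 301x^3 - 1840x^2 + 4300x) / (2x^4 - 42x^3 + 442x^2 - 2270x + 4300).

(x^2 - 10x)/(2x - 10)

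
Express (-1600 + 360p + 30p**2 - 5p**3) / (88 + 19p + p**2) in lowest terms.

(-200 + 70p - 5p**2)/(11 + p)

By polynomial division,
  -5p**3 + 30p**2 + 360p - 1600 = (-5p + 125)(p**2 + 19p + 88) + (-1575p - 12600)
  p**2 + 19p + 88 = (-(1/1575)p - 11/1575)(-1575p - 12600) + (0)
Last nonzero remainder: -1575p - 12600. Dividing through by -1575 gives the monic gcd p + 8.
Cancel p + 8 from numerator and denominator to get the reduced form.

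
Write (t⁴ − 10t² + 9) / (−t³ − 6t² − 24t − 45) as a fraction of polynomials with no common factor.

(−t³ + 3t² + t − 3)/(t² + 3t + 15)

Repeated division with remainder:
  t⁴ − 10t² + 9 = (−t + 6)(−t³ − 6t² − 24t − 45) + (2t² + 99t + 279)
  −t³ − 6t² − 24t − 45 = (−(1/2)t + 87/4)(2t² + 99t + 279) + (−(8151/4)t − 24453/4)
  2t² + 99t + 279 = (−(8/8151)t − 124/2717)(−(8151/4)t − 24453/4) + (0)
Last nonzero remainder: −(8151/4)t − 24453/4. Dividing through by −8151/4 gives the monic gcd t + 3.
Cancel t + 3 from numerator and denominator to get the reduced form.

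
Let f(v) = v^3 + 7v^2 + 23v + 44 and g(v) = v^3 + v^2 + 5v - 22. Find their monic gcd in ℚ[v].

v^2 + 3v + 11

By polynomial division,
  v^3 + 7v^2 + 23v + 44 = (v^3 + v^2 + 5v - 22) + (6v^2 + 18v + 66)
  v^3 + v^2 + 5v - 22 = ((1/6)v - 1/3)(6v^2 + 18v + 66) + (0)
Last nonzero remainder: 6v^2 + 18v + 66. Dividing through by 6 gives the monic gcd v^2 + 3v + 11.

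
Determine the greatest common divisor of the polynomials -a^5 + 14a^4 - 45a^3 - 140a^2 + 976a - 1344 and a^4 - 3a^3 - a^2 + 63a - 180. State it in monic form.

Euclidean algorithm in ℚ[a]:
  -a^5 + 14a^4 - 45a^3 - 140a^2 + 976a - 1344 = (-a + 11)(a^4 - 3a^3 - a^2 + 63a - 180) + (-13a^3 - 66a^2 + 103a + 636)
  a^4 - 3a^3 - a^2 + 63a - 180 = (-(1/13)a + 105/169)(-13a^3 - 66a^2 + 103a + 636) + ((8100/169)a^2 + (8100/169)a - 97200/169)
  -13a^3 - 66a^2 + 103a + 636 = (-(2197/8100)a - 8957/8100)((8100/169)a^2 + (8100/169)a - 97200/169) + (0)
Last nonzero remainder: (8100/169)a^2 + (8100/169)a - 97200/169. Dividing through by 8100/169 gives the monic gcd a^2 + a - 12.

a^2 + a - 12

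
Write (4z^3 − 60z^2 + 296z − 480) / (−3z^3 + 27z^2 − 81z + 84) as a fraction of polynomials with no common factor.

(−4z^2 + 44z − 120)/(3z^2 − 15z + 21)

Euclidean algorithm in ℚ[z]:
  4z^3 − 60z^2 + 296z − 480 = (−4/3)(−3z^3 + 27z^2 − 81z + 84) + (−24z^2 + 188z − 368)
  −3z^3 + 27z^2 − 81z + 84 = ((1/8)z − 7/48)(−24z^2 + 188z − 368) + (−(91/12)z + 91/3)
  −24z^2 + 188z − 368 = ((288/91)z − 1104/91)(−(91/12)z + 91/3) + (0)
Last nonzero remainder: −(91/12)z + 91/3. Dividing through by −91/12 gives the monic gcd z − 4.
Cancel z − 4 from numerator and denominator to get the reduced form.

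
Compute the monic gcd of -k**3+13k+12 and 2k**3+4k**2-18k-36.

By polynomial division,
  -k**3+13k+12 = (-1/2)(2k**3+4k**2-18k-36) + (2k**2+4k-6)
  2k**3+4k**2-18k-36 = (k)(2k**2+4k-6) + (-12k-36)
  2k**2+4k-6 = (-(1/6)k+1/6)(-12k-36) + (0)
Last nonzero remainder: -12k-36. Dividing through by -12 gives the monic gcd k+3.

k+3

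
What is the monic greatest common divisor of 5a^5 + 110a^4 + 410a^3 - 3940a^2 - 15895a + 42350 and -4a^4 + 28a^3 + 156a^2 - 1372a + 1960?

a^3 - 39a + 70

Apply the Euclidean algorithm:
  5a^5 + 110a^4 + 410a^3 - 3940a^2 - 15895a + 42350 = (-(5/4)a - 145/4)(-4a^4 + 28a^3 + 156a^2 - 1372a + 1960) + (1620a^3 - 63180a + 113400)
  -4a^4 + 28a^3 + 156a^2 - 1372a + 1960 = (-(1/405)a + 7/405)(1620a^3 - 63180a + 113400) + (0)
Last nonzero remainder: 1620a^3 - 63180a + 113400. Dividing through by 1620 gives the monic gcd a^3 - 39a + 70.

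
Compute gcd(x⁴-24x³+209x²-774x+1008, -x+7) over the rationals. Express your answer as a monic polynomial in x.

Apply the Euclidean algorithm:
  x⁴-24x³+209x²-774x+1008 = (-x³+17x²-90x+144)(-x+7) + (0)
Last nonzero remainder: -x+7. Dividing through by -1 gives the monic gcd x-7.

x-7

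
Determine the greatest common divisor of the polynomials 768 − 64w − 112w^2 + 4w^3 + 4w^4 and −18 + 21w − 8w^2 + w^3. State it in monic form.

−3 + w

Apply the Euclidean algorithm:
  4w^4 + 4w^3 − 112w^2 − 64w + 768 = (4w + 36)(w^3 − 8w^2 + 21w − 18) + (92w^2 − 748w + 1416)
  w^3 − 8w^2 + 21w − 18 = ((1/92)w + 3/2116)(92w^2 − 748w + 1416) + ((3528/529)w − 10584/529)
  92w^2 − 748w + 1416 = ((12167/882)w − 31211/441)((3528/529)w − 10584/529) + (0)
Last nonzero remainder: (3528/529)w − 10584/529. Dividing through by 3528/529 gives the monic gcd w − 3.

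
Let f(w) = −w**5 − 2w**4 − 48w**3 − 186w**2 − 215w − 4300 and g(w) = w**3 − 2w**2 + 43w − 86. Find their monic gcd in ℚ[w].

Apply the Euclidean algorithm:
  −w**5 − 2w**4 − 48w**3 − 186w**2 − 215w − 4300 = (−w**2 − 4w − 13)(w**3 − 2w**2 + 43w − 86) + (−126w**2 − 5418)
  w**3 − 2w**2 + 43w − 86 = (−(1/126)w + 1/63)(−126w**2 − 5418) + (0)
Last nonzero remainder: −126w**2 − 5418. Dividing through by −126 gives the monic gcd w**2 + 43.

w**2 + 43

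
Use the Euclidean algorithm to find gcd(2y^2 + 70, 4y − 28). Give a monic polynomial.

By polynomial division,
  2y^2 + 70 = ((1/2)y + 7/2)(4y − 28) + (168)
  4y − 28 = ((1/42)y − 1/6)(168) + (0)
The last nonzero remainder is the constant 168, so the polynomials are coprime and gcd = 1.

1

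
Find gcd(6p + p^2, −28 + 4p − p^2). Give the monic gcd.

1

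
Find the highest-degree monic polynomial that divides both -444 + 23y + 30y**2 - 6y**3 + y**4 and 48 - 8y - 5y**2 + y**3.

By polynomial division,
  y**4 - 6y**3 + 30y**2 + 23y - 444 = (y - 1)(y**3 - 5y**2 - 8y + 48) + (33y**2 - 33y - 396)
  y**3 - 5y**2 - 8y + 48 = ((1/33)y - 4/33)(33y**2 - 33y - 396) + (0)
Last nonzero remainder: 33y**2 - 33y - 396. Dividing through by 33 gives the monic gcd y**2 - y - 12.

-12 - y + y**2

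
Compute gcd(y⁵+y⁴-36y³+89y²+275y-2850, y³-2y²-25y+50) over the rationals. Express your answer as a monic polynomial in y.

y²-25

Euclidean algorithm in ℚ[y]:
  y⁵+y⁴-36y³+89y²+275y-2850 = (y²+3y-5)(y³-2y²-25y+50) + (104y²-2600)
  y³-2y²-25y+50 = ((1/104)y-1/52)(104y²-2600) + (0)
Last nonzero remainder: 104y²-2600. Dividing through by 104 gives the monic gcd y²-25.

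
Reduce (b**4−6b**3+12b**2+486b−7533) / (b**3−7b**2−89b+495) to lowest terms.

(b**3−15b**2+147b−837)/(b**2−16b+55)

Euclidean algorithm in ℚ[b]:
  b**4−6b**3+12b**2+486b−7533 = (b+1)(b**3−7b**2−89b+495) + (108b**2+80b−8028)
  b**3−7b**2−89b+495 = ((1/108)b−209/2916)(108b**2+80b−8028) + (−(6512/729)b−6512/81)
  108b**2+80b−8028 = (−(19683/1628)b+162567/1628)(−(6512/729)b−6512/81) + (0)
Last nonzero remainder: −(6512/729)b−6512/81. Dividing through by −6512/729 gives the monic gcd b+9.
Cancel b+9 from numerator and denominator to get the reduced form.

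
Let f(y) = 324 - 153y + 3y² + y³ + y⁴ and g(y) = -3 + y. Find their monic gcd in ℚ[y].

Repeated division with remainder:
  y⁴ + y³ + 3y² - 153y + 324 = (y³ + 4y² + 15y - 108)(y - 3) + (0)
The last nonzero remainder y - 3 is already monic.

-3 + y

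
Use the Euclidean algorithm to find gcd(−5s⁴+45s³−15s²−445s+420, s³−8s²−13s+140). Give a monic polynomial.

s−7

Euclidean algorithm in ℚ[s]:
  −5s⁴+45s³−15s²−445s+420 = (−5s+5)(s³−8s²−13s+140) + (−40s²+320s−280)
  s³−8s²−13s+140 = (−(1/40)s)(−40s²+320s−280) + (−20s+140)
  −40s²+320s−280 = (2s−2)(−20s+140) + (0)
Last nonzero remainder: −20s+140. Dividing through by −20 gives the monic gcd s−7.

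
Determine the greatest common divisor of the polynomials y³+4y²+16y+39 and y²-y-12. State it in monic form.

Euclidean algorithm in ℚ[y]:
  y³+4y²+16y+39 = (y+5)(y²-y-12) + (33y+99)
  y²-y-12 = ((1/33)y-4/33)(33y+99) + (0)
Last nonzero remainder: 33y+99. Dividing through by 33 gives the monic gcd y+3.

y+3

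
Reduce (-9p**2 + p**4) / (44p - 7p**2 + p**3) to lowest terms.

(-9p + p**3)/(44 - 7p + p**2)

Apply the Euclidean algorithm:
  p**4 - 9p**2 = (p + 7)(p**3 - 7p**2 + 44p) + (-4p**2 - 308p)
  p**3 - 7p**2 + 44p = (-(1/4)p + 21)(-4p**2 - 308p) + (6512p)
  -4p**2 - 308p = (-(1/1628)p - 7/148)(6512p) + (0)
Last nonzero remainder: 6512p. Dividing through by 6512 gives the monic gcd p.
Cancel p from numerator and denominator to get the reduced form.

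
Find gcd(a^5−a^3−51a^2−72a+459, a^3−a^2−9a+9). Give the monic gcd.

a^2−9

Apply the Euclidean algorithm:
  a^5−a^3−51a^2−72a+459 = (a^2+a+9)(a^3−a^2−9a+9) + (−42a^2+378)
  a^3−a^2−9a+9 = (−(1/42)a+1/42)(−42a^2+378) + (0)
Last nonzero remainder: −42a^2+378. Dividing through by −42 gives the monic gcd a^2−9.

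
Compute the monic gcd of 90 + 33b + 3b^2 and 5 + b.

5 + b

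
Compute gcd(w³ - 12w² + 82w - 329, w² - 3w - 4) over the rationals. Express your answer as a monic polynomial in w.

Apply the Euclidean algorithm:
  w³ - 12w² + 82w - 329 = (w - 9)(w² - 3w - 4) + (59w - 365)
  w² - 3w - 4 = ((1/59)w + 188/3481)(59w - 365) + (54696/3481)
  59w - 365 = ((205379/54696)w - 1270565/54696)(54696/3481) + (0)
The last nonzero remainder is the constant 54696/3481, so the polynomials are coprime and gcd = 1.

1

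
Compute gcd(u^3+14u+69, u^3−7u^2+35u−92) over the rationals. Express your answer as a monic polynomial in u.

Apply the Euclidean algorithm:
  u^3+14u+69 = (u^3−7u^2+35u−92) + (7u^2−21u+161)
  u^3−7u^2+35u−92 = ((1/7)u−4/7)(7u^2−21u+161) + (0)
Last nonzero remainder: 7u^2−21u+161. Dividing through by 7 gives the monic gcd u^2−3u+23.

u^2−3u+23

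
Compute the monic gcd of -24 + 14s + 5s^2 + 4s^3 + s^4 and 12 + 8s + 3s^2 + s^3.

6 + s + s^2

Repeated division with remainder:
  s^4 + 4s^3 + 5s^2 + 14s - 24 = (s + 1)(s^3 + 3s^2 + 8s + 12) + (-6s^2 - 6s - 36)
  s^3 + 3s^2 + 8s + 12 = (-(1/6)s - 1/3)(-6s^2 - 6s - 36) + (0)
Last nonzero remainder: -6s^2 - 6s - 36. Dividing through by -6 gives the monic gcd s^2 + s + 6.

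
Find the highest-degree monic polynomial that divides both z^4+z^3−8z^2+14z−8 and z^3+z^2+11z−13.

z−1

Repeated division with remainder:
  z^4+z^3−8z^2+14z−8 = (z)(z^3+z^2+11z−13) + (−19z^2+27z−8)
  z^3+z^2+11z−13 = (−(1/19)z−46/361)(−19z^2+27z−8) + ((5061/361)z−5061/361)
  −19z^2+27z−8 = (−(6859/5061)z+2888/5061)((5061/361)z−5061/361) + (0)
Last nonzero remainder: (5061/361)z−5061/361. Dividing through by 5061/361 gives the monic gcd z−1.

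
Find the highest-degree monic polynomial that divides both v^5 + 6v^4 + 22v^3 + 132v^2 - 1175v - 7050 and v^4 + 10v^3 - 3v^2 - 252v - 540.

v^2 + v - 30

Repeated division with remainder:
  v^5 + 6v^4 + 22v^3 + 132v^2 - 1175v - 7050 = (v - 4)(v^4 + 10v^3 - 3v^2 - 252v - 540) + (65v^3 + 372v^2 - 1643v - 9210)
  v^4 + 10v^3 - 3v^2 - 252v - 540 = ((1/65)v + 278/4225)(65v^3 + 372v^2 - 1643v - 9210) + (-(9296/4225)v^2 - (9296/4225)v + 55776/845)
  65v^3 + 372v^2 - 1643v - 9210 = (-(274625/9296)v - 1297075/9296)(-(9296/4225)v^2 - (9296/4225)v + 55776/845) + (0)
Last nonzero remainder: -(9296/4225)v^2 - (9296/4225)v + 55776/845. Dividing through by -9296/4225 gives the monic gcd v^2 + v - 30.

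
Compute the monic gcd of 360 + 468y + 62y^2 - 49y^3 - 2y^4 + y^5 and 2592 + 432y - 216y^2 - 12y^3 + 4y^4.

Repeated division with remainder:
  y^5 - 2y^4 - 49y^3 + 62y^2 + 468y + 360 = ((1/4)y + 1/4)(4y^4 - 12y^3 - 216y^2 + 432y + 2592) + (8y^3 + 8y^2 - 288y - 288)
  4y^4 - 12y^3 - 216y^2 + 432y + 2592 = ((1/2)y - 2)(8y^3 + 8y^2 - 288y - 288) + (-56y^2 + 2016)
  8y^3 + 8y^2 - 288y - 288 = (-(1/7)y - 1/7)(-56y^2 + 2016) + (0)
Last nonzero remainder: -56y^2 + 2016. Dividing through by -56 gives the monic gcd y^2 - 36.

-36 + y^2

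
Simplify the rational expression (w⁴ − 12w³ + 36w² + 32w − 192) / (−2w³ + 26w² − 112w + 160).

Apply the Euclidean algorithm:
  w⁴ − 12w³ + 36w² + 32w − 192 = (−(1/2)w − 1/2)(−2w³ + 26w² − 112w + 160) + (−7w² + 56w − 112)
  −2w³ + 26w² − 112w + 160 = ((2/7)w − 10/7)(−7w² + 56w − 112) + (0)
Last nonzero remainder: −7w² + 56w − 112. Dividing through by −7 gives the monic gcd w² − 8w + 16.
Cancel w² − 8w + 16 from numerator and denominator to get the reduced form.

(−w² + 4w + 12)/(2w − 10)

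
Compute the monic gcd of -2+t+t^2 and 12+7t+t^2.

1

By polynomial division,
  t^2+t-2 = (t^2+7t+12) + (-6t-14)
  t^2+7t+12 = (-(1/6)t-7/9)(-6t-14) + (10/9)
  -6t-14 = (-(27/5)t-63/5)(10/9) + (0)
The last nonzero remainder is the constant 10/9, so the polynomials are coprime and gcd = 1.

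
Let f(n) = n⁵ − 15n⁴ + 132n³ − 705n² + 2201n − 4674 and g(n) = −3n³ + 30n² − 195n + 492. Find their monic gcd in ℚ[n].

n² − 6n + 41

By polynomial division,
  n⁵ − 15n⁴ + 132n³ − 705n² + 2201n − 4674 = (−(1/3)n² + (5/3)n − 17/3)(−3n³ + 30n² − 195n + 492) + (−46n² + 276n − 1886)
  −3n³ + 30n² − 195n + 492 = ((3/46)n − 6/23)(−46n² + 276n − 1886) + (0)
Last nonzero remainder: −46n² + 276n − 1886. Dividing through by −46 gives the monic gcd n² − 6n + 41.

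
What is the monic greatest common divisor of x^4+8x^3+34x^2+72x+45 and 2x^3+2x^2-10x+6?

x+3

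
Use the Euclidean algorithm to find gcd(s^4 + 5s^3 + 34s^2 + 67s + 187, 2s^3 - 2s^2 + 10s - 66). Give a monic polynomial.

s^2 + 2s + 11

Euclidean algorithm in ℚ[s]:
  s^4 + 5s^3 + 34s^2 + 67s + 187 = ((1/2)s + 3)(2s^3 - 2s^2 + 10s - 66) + (35s^2 + 70s + 385)
  2s^3 - 2s^2 + 10s - 66 = ((2/35)s - 6/35)(35s^2 + 70s + 385) + (0)
Last nonzero remainder: 35s^2 + 70s + 385. Dividing through by 35 gives the monic gcd s^2 + 2s + 11.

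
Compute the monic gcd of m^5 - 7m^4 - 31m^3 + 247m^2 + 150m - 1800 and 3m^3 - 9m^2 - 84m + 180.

m^2 - m - 30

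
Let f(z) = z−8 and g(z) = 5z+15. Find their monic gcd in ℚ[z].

Apply the Euclidean algorithm:
  z−8 = (1/5)(5z+15) + (−11)
  5z+15 = (−(5/11)z−15/11)(−11) + (0)
The last nonzero remainder is the constant −11, so the polynomials are coprime and gcd = 1.

1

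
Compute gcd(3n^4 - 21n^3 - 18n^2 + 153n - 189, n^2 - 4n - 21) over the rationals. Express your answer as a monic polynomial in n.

Repeated division with remainder:
  3n^4 - 21n^3 - 18n^2 + 153n - 189 = (3n^2 - 9n + 9)(n^2 - 4n - 21) + (0)
The last nonzero remainder n^2 - 4n - 21 is already monic.

n^2 - 4n - 21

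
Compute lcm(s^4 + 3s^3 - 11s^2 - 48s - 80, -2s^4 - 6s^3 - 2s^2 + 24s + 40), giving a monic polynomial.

s^6 + 3s^5 - 15s^4 - 60s^3 - 36s^2 + 192s + 320

Apply the Euclidean algorithm:
  s^4 + 3s^3 - 11s^2 - 48s - 80 = (-1/2)(-2s^4 - 6s^3 - 2s^2 + 24s + 40) + (-12s^2 - 36s - 60)
  -2s^4 - 6s^3 - 2s^2 + 24s + 40 = ((1/6)s^2 - 2/3)(-12s^2 - 36s - 60) + (0)
Last nonzero remainder: -12s^2 - 36s - 60. Dividing through by -12 gives the monic gcd s^2 + 3s + 5.
Then lcm(f, g) = f·g / gcd(f, g); expanding and making the result monic gives the answer.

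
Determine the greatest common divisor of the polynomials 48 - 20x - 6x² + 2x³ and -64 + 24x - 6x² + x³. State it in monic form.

By polynomial division,
  2x³ - 6x² - 20x + 48 = (2)(x³ - 6x² + 24x - 64) + (6x² - 68x + 176)
  x³ - 6x² + 24x - 64 = ((1/6)x + 8/9)(6x² - 68x + 176) + ((496/9)x - 1984/9)
  6x² - 68x + 176 = ((27/248)x - 99/124)((496/9)x - 1984/9) + (0)
Last nonzero remainder: (496/9)x - 1984/9. Dividing through by 496/9 gives the monic gcd x - 4.

-4 + x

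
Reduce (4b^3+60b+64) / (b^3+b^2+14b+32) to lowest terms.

Repeated division with remainder:
  4b^3+60b+64 = (4)(b^3+b^2+14b+32) + (−4b^2+4b−64)
  b^3+b^2+14b+32 = (−(1/4)b−1/2)(−4b^2+4b−64) + (0)
Last nonzero remainder: −4b^2+4b−64. Dividing through by −4 gives the monic gcd b^2−b+16.
Cancel b^2−b+16 from numerator and denominator to get the reduced form.

(4b+4)/(b+2)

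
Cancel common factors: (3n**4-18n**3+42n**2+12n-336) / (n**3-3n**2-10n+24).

Repeated division with remainder:
  3n**4-18n**3+42n**2+12n-336 = (3n-9)(n**3-3n**2-10n+24) + (45n**2-150n-120)
  n**3-3n**2-10n+24 = ((1/45)n+1/135)(45n**2-150n-120) + (-(56/9)n+224/9)
  45n**2-150n-120 = (-(405/56)n-135/28)(-(56/9)n+224/9) + (0)
Last nonzero remainder: -(56/9)n+224/9. Dividing through by -56/9 gives the monic gcd n-4.
Cancel n-4 from numerator and denominator to get the reduced form.

(3n**3-6n**2+18n+84)/(n**2+n-6)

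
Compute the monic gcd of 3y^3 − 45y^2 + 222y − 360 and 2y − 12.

y − 6

Repeated division with remainder:
  3y^3 − 45y^2 + 222y − 360 = ((3/2)y^2 − (27/2)y + 30)(2y − 12) + (0)
Last nonzero remainder: 2y − 12. Dividing through by 2 gives the monic gcd y − 6.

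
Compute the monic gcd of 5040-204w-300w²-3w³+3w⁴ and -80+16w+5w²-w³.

Repeated division with remainder:
  3w⁴-3w³-300w²-204w+5040 = (-3w-12)(-w³+5w²+16w-80) + (-192w²-252w+4080)
  -w³+5w²+16w-80 = ((1/192)w-101/3072)(-192w²-252w+4080) + (-(3465/256)w+3465/64)
  -192w²-252w+4080 = ((16384/1155)w+17408/231)(-(3465/256)w+3465/64) + (0)
Last nonzero remainder: -(3465/256)w+3465/64. Dividing through by -3465/256 gives the monic gcd w-4.

-4+w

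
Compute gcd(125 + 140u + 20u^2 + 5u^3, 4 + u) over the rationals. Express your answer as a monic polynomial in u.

1

By polynomial division,
  5u^3 + 20u^2 + 140u + 125 = (5u^2 + 140)(u + 4) + (−435)
  u + 4 = (−(1/435)u − 4/435)(−435) + (0)
The last nonzero remainder is the constant −435, so the polynomials are coprime and gcd = 1.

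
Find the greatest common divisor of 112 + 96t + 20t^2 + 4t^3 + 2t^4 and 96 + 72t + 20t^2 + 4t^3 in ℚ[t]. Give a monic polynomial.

By polynomial division,
  2t^4 + 4t^3 + 20t^2 + 96t + 112 = ((1/2)t - 3/2)(4t^3 + 20t^2 + 72t + 96) + (14t^2 + 156t + 256)
  4t^3 + 20t^2 + 72t + 96 = ((2/7)t - 86/49)(14t^2 + 156t + 256) + ((13360/49)t + 26720/49)
  14t^2 + 156t + 256 = ((343/6680)t + 392/835)((13360/49)t + 26720/49) + (0)
Last nonzero remainder: (13360/49)t + 26720/49. Dividing through by 13360/49 gives the monic gcd t + 2.

2 + t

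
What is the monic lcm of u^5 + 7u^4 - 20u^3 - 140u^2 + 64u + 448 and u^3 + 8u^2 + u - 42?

u^6 + 10u^5 + u^4 - 200u^3 - 356u^2 + 640u + 1344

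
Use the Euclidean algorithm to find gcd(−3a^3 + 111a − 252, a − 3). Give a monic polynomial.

a − 3

Euclidean algorithm in ℚ[a]:
  −3a^3 + 111a − 252 = (−3a^2 − 9a + 84)(a − 3) + (0)
The last nonzero remainder a − 3 is already monic.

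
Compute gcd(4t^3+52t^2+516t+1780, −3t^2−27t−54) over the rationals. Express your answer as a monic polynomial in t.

Euclidean algorithm in ℚ[t]:
  4t^3+52t^2+516t+1780 = (−(4/3)t−16/3)(−3t^2−27t−54) + (300t+1492)
  −3t^2−27t−54 = (−(1/100)t−151/3750)(300t+1492) + (11396/1875)
  300t+1492 = ((140625/2849)t+699375/2849)(11396/1875) + (0)
The last nonzero remainder is the constant 11396/1875, so the polynomials are coprime and gcd = 1.

1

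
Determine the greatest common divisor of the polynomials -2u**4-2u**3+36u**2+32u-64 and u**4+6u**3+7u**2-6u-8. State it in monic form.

u**3+5u**2+2u-8

Repeated division with remainder:
  -2u**4-2u**3+36u**2+32u-64 = (-2)(u**4+6u**3+7u**2-6u-8) + (10u**3+50u**2+20u-80)
  u**4+6u**3+7u**2-6u-8 = ((1/10)u+1/10)(10u**3+50u**2+20u-80) + (0)
Last nonzero remainder: 10u**3+50u**2+20u-80. Dividing through by 10 gives the monic gcd u**3+5u**2+2u-8.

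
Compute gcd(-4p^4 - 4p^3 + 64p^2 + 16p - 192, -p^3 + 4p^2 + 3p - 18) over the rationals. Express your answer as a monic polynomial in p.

p^2 - p - 6

By polynomial division,
  -4p^4 - 4p^3 + 64p^2 + 16p - 192 = (4p + 20)(-p^3 + 4p^2 + 3p - 18) + (-28p^2 + 28p + 168)
  -p^3 + 4p^2 + 3p - 18 = ((1/28)p - 3/28)(-28p^2 + 28p + 168) + (0)
Last nonzero remainder: -28p^2 + 28p + 168. Dividing through by -28 gives the monic gcd p^2 - p - 6.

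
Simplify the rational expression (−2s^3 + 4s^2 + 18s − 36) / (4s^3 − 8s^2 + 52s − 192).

(−s^2 − s + 6)/(2s^2 + 2s + 32)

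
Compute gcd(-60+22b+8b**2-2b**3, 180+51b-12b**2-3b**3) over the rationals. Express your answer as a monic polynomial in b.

3+b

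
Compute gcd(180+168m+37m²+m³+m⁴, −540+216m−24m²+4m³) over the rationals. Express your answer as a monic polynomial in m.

Repeated division with remainder:
  m⁴+m³+37m²+168m+180 = ((1/4)m+7/4)(4m³−24m²+216m−540) + (25m²−75m+1125)
  4m³−24m²+216m−540 = ((4/25)m−12/25)(25m²−75m+1125) + (0)
Last nonzero remainder: 25m²−75m+1125. Dividing through by 25 gives the monic gcd m²−3m+45.

45−3m+m²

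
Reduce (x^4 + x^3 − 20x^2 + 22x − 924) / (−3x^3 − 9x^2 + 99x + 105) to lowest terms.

(−x^3 + 6x^2 − 22x + 132)/(3x^2 − 12x − 15)

Euclidean algorithm in ℚ[x]:
  x^4 + x^3 − 20x^2 + 22x − 924 = (−(1/3)x + 2/3)(−3x^3 − 9x^2 + 99x + 105) + (19x^2 − 9x − 994)
  −3x^3 − 9x^2 + 99x + 105 = (−(3/19)x − 198/361)(19x^2 − 9x − 994) + (−(22701/361)x − 158907/361)
  19x^2 − 9x − 994 = (−(6859/22701)x + 51262/22701)(−(22701/361)x − 158907/361) + (0)
Last nonzero remainder: −(22701/361)x − 158907/361. Dividing through by −22701/361 gives the monic gcd x + 7.
Cancel x + 7 from numerator and denominator to get the reduced form.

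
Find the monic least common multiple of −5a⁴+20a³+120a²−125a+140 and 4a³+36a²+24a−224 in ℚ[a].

a⁶+a⁵−58a⁴−39a³+433a²−490a+392

Euclidean algorithm in ℚ[a]:
  −5a⁴+20a³+120a²−125a+140 = (−(5/4)a+65/4)(4a³+36a²+24a−224) + (−435a²−795a+3780)
  4a³+36a²+24a−224 = (−(4/435)a−832/12615)(−435a²−795a+3780) + ((5320/841)a+21280/841)
  −435a²−795a+3780 = (−(73167/1064)a+22707/152)((5320/841)a+21280/841) + (0)
Last nonzero remainder: (5320/841)a+21280/841. Dividing through by 5320/841 gives the monic gcd a+4.
Then lcm(f, g) = f·g / gcd(f, g); expanding and making the result monic gives the answer.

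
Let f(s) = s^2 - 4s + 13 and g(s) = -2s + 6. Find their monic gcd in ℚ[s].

1

By polynomial division,
  s^2 - 4s + 13 = (-(1/2)s + 1/2)(-2s + 6) + (10)
  -2s + 6 = (-(1/5)s + 3/5)(10) + (0)
The last nonzero remainder is the constant 10, so the polynomials are coprime and gcd = 1.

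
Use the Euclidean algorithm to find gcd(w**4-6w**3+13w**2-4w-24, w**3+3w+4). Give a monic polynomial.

Euclidean algorithm in ℚ[w]:
  w**4-6w**3+13w**2-4w-24 = (w-6)(w**3+3w+4) + (10w**2+10w)
  w**3+3w+4 = ((1/10)w-1/10)(10w**2+10w) + (4w+4)
  10w**2+10w = ((5/2)w)(4w+4) + (0)
Last nonzero remainder: 4w+4. Dividing through by 4 gives the monic gcd w+1.

w+1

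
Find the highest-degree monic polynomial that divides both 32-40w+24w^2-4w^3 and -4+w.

-4+w

Euclidean algorithm in ℚ[w]:
  -4w^3+24w^2-40w+32 = (-4w^2+8w-8)(w-4) + (0)
The last nonzero remainder w-4 is already monic.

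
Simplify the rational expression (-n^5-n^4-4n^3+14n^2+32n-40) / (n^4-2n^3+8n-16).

(-n^3-n^2-8n+10)/(n^2-2n+4)

By polynomial division,
  -n^5-n^4-4n^3+14n^2+32n-40 = (-n-3)(n^4-2n^3+8n-16) + (-10n^3+22n^2+40n-88)
  n^4-2n^3+8n-16 = (-(1/10)n-1/50)(-10n^3+22n^2+40n-88) + ((111/25)n^2-444/25)
  -10n^3+22n^2+40n-88 = (-(250/111)n+550/111)((111/25)n^2-444/25) + (0)
Last nonzero remainder: (111/25)n^2-444/25. Dividing through by 111/25 gives the monic gcd n^2-4.
Cancel n^2-4 from numerator and denominator to get the reduced form.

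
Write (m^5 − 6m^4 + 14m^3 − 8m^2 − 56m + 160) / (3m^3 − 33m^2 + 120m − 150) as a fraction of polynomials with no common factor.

(m^3 + 4m + 16)/(3m − 15)

Apply the Euclidean algorithm:
  m^5 − 6m^4 + 14m^3 − 8m^2 − 56m + 160 = ((1/3)m^2 + (5/3)m + 29/3)(3m^3 − 33m^2 + 120m − 150) + (161m^2 − 966m + 1610)
  3m^3 − 33m^2 + 120m − 150 = ((3/161)m − 15/161)(161m^2 − 966m + 1610) + (0)
Last nonzero remainder: 161m^2 − 966m + 1610. Dividing through by 161 gives the monic gcd m^2 − 6m + 10.
Cancel m^2 − 6m + 10 from numerator and denominator to get the reduced form.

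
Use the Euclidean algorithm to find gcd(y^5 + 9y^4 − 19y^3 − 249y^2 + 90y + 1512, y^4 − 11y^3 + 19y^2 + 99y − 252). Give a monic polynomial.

y^3 − 4y^2 − 9y + 36

Euclidean algorithm in ℚ[y]:
  y^5 + 9y^4 − 19y^3 − 249y^2 + 90y + 1512 = (y + 20)(y^4 − 11y^3 + 19y^2 + 99y − 252) + (182y^3 − 728y^2 − 1638y + 6552)
  y^4 − 11y^3 + 19y^2 + 99y − 252 = ((1/182)y − 1/26)(182y^3 − 728y^2 − 1638y + 6552) + (0)
Last nonzero remainder: 182y^3 − 728y^2 − 1638y + 6552. Dividing through by 182 gives the monic gcd y^3 − 4y^2 − 9y + 36.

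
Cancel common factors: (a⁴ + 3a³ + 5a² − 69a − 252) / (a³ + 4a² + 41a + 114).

Repeated division with remainder:
  a⁴ + 3a³ + 5a² − 69a − 252 = (a − 1)(a³ + 4a² + 41a + 114) + (−32a² − 142a − 138)
  a³ + 4a² + 41a + 114 = (−(1/32)a + 7/512)(−32a² − 142a − 138) + ((9889/256)a + 29667/256)
  −32a² − 142a − 138 = (−(8192/9889)a − 11776/9889)((9889/256)a + 29667/256) + (0)
Last nonzero remainder: (9889/256)a + 29667/256. Dividing through by 9889/256 gives the monic gcd a + 3.
Cancel a + 3 from numerator and denominator to get the reduced form.

(a³ + 5a − 84)/(a² + a + 38)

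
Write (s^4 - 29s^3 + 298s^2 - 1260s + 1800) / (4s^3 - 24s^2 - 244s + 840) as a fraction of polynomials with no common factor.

Euclidean algorithm in ℚ[s]:
  s^4 - 29s^3 + 298s^2 - 1260s + 1800 = ((1/4)s - 23/4)(4s^3 - 24s^2 - 244s + 840) + (221s^2 - 2873s + 6630)
  4s^3 - 24s^2 - 244s + 840 = ((4/221)s + 28/221)(221s^2 - 2873s + 6630) + (0)
Last nonzero remainder: 221s^2 - 2873s + 6630. Dividing through by 221 gives the monic gcd s^2 - 13s + 30.
Cancel s^2 - 13s + 30 from numerator and denominator to get the reduced form.

(s^2 - 16s + 60)/(4s + 28)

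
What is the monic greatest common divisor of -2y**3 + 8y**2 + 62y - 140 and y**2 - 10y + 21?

y - 7

Apply the Euclidean algorithm:
  -2y**3 + 8y**2 + 62y - 140 = (-2y - 12)(y**2 - 10y + 21) + (-16y + 112)
  y**2 - 10y + 21 = (-(1/16)y + 3/16)(-16y + 112) + (0)
Last nonzero remainder: -16y + 112. Dividing through by -16 gives the monic gcd y - 7.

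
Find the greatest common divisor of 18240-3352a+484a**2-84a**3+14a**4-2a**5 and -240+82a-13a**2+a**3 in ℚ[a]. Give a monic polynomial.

-240+82a-13a**2+a**3

By polynomial division,
  -2a**5+14a**4-84a**3+484a**2-3352a+18240 = (-2a**2-12a-76)(a**3-13a**2+82a-240) + (0)
The last nonzero remainder a**3-13a**2+82a-240 is already monic.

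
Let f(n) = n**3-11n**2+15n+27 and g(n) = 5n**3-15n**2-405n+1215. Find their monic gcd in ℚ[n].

n**2-12n+27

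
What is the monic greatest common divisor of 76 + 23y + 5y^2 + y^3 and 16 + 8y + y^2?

4 + y

By polynomial division,
  y^3 + 5y^2 + 23y + 76 = (y - 3)(y^2 + 8y + 16) + (31y + 124)
  y^2 + 8y + 16 = ((1/31)y + 4/31)(31y + 124) + (0)
Last nonzero remainder: 31y + 124. Dividing through by 31 gives the monic gcd y + 4.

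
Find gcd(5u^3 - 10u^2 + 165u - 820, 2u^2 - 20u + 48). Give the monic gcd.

u - 4

By polynomial division,
  5u^3 - 10u^2 + 165u - 820 = ((5/2)u + 20)(2u^2 - 20u + 48) + (445u - 1780)
  2u^2 - 20u + 48 = ((2/445)u - 12/445)(445u - 1780) + (0)
Last nonzero remainder: 445u - 1780. Dividing through by 445 gives the monic gcd u - 4.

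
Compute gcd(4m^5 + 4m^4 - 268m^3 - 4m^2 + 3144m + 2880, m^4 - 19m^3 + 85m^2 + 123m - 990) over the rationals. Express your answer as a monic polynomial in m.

By polynomial division,
  4m^5 + 4m^4 - 268m^3 - 4m^2 + 3144m + 2880 = (4m + 80)(m^4 - 19m^3 + 85m^2 + 123m - 990) + (912m^3 - 7296m^2 - 2736m + 82080)
  m^4 - 19m^3 + 85m^2 + 123m - 990 = ((1/912)m - 11/912)(912m^3 - 7296m^2 - 2736m + 82080) + (0)
Last nonzero remainder: 912m^3 - 7296m^2 - 2736m + 82080. Dividing through by 912 gives the monic gcd m^3 - 8m^2 - 3m + 90.

m^3 - 8m^2 - 3m + 90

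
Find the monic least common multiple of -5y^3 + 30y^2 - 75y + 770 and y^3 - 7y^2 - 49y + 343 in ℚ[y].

Euclidean algorithm in ℚ[y]:
  -5y^3 + 30y^2 - 75y + 770 = (-5)(y^3 - 7y^2 - 49y + 343) + (-5y^2 - 320y + 2485)
  y^3 - 7y^2 - 49y + 343 = (-(1/5)y + 71/5)(-5y^2 - 320y + 2485) + (4992y - 34944)
  -5y^2 - 320y + 2485 = (-(5/4992)y - 355/4992)(4992y - 34944) + (0)
Last nonzero remainder: 4992y - 34944. Dividing through by 4992 gives the monic gcd y - 7.
Then lcm(f, g) = f·g / gcd(f, g); expanding and making the result monic gives the answer.

y^5 - 6y^4 - 34y^3 + 140y^2 - 735y + 7546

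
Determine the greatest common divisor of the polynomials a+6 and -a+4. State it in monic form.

Repeated division with remainder:
  a+6 = (-1)(-a+4) + (10)
  -a+4 = (-(1/10)a+2/5)(10) + (0)
The last nonzero remainder is the constant 10, so the polynomials are coprime and gcd = 1.

1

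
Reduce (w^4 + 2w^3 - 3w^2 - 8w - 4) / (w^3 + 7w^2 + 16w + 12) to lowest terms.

Apply the Euclidean algorithm:
  w^4 + 2w^3 - 3w^2 - 8w - 4 = (w - 5)(w^3 + 7w^2 + 16w + 12) + (16w^2 + 60w + 56)
  w^3 + 7w^2 + 16w + 12 = ((1/16)w + 13/64)(16w^2 + 60w + 56) + ((5/16)w + 5/8)
  16w^2 + 60w + 56 = ((256/5)w + 448/5)((5/16)w + 5/8) + (0)
Last nonzero remainder: (5/16)w + 5/8. Dividing through by 5/16 gives the monic gcd w + 2.
Cancel w + 2 from numerator and denominator to get the reduced form.

(w^3 - 3w - 2)/(w^2 + 5w + 6)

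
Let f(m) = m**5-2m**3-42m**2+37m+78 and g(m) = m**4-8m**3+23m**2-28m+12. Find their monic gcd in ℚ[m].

m**2-5m+6

By polynomial division,
  m**5-2m**3-42m**2+37m+78 = (m+8)(m**4-8m**3+23m**2-28m+12) + (39m**3-198m**2+249m-18)
  m**4-8m**3+23m**2-28m+12 = ((1/39)m-38/507)(39m**3-198m**2+249m-18) + ((300/169)m**2-(1500/169)m+1800/169)
  39m**3-198m**2+249m-18 = ((2197/100)m-169/100)((300/169)m**2-(1500/169)m+1800/169) + (0)
Last nonzero remainder: (300/169)m**2-(1500/169)m+1800/169. Dividing through by 300/169 gives the monic gcd m**2-5m+6.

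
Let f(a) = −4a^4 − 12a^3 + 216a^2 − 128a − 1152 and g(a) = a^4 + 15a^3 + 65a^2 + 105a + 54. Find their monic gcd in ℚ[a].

a^2 + 11a + 18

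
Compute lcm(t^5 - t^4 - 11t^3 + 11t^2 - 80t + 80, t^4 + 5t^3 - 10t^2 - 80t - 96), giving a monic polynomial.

Repeated division with remainder:
  t^5 - t^4 - 11t^3 + 11t^2 - 80t + 80 = (t - 6)(t^4 + 5t^3 - 10t^2 - 80t - 96) + (29t^3 + 31t^2 - 464t - 496)
  t^4 + 5t^3 - 10t^2 - 80t - 96 = ((1/29)t + 114/841)(29t^3 + 31t^2 - 464t - 496) + ((1512/841)t^2 - 24192/841)
  29t^3 + 31t^2 - 464t - 496 = ((24389/1512)t + 26071/1512)((1512/841)t^2 - 24192/841) + (0)
Last nonzero remainder: (1512/841)t^2 - 24192/841. Dividing through by 1512/841 gives the monic gcd t^2 - 16.
Then lcm(f, g) = f·g / gcd(f, g); expanding and making the result monic gives the answer.

t^7 + 4t^6 - 10t^5 - 50t^4 - 91t^3 - 254t^2 - 80t + 480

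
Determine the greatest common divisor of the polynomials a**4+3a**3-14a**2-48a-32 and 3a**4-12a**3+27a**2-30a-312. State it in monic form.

a**2-2a-8

By polynomial division,
  a**4+3a**3-14a**2-48a-32 = (1/3)(3a**4-12a**3+27a**2-30a-312) + (7a**3-23a**2-38a+72)
  3a**4-12a**3+27a**2-30a-312 = ((3/7)a-15/49)(7a**3-23a**2-38a+72) + ((1776/49)a**2-(3552/49)a-14208/49)
  7a**3-23a**2-38a+72 = ((343/1776)a-147/592)((1776/49)a**2-(3552/49)a-14208/49) + (0)
Last nonzero remainder: (1776/49)a**2-(3552/49)a-14208/49. Dividing through by 1776/49 gives the monic gcd a**2-2a-8.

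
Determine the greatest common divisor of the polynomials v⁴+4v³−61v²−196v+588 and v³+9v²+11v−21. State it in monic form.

Repeated division with remainder:
  v⁴+4v³−61v²−196v+588 = (v−5)(v³+9v²+11v−21) + (−27v²−120v+483)
  v³+9v²+11v−21 = (−(1/27)v−41/243)(−27v²−120v+483) + ((700/81)v+4900/81)
  −27v²−120v+483 = (−(2187/700)v+5589/700)((700/81)v+4900/81) + (0)
Last nonzero remainder: (700/81)v+4900/81. Dividing through by 700/81 gives the monic gcd v+7.

v+7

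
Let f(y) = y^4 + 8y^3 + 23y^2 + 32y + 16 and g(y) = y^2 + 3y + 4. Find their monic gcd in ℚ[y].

y^2 + 3y + 4

Euclidean algorithm in ℚ[y]:
  y^4 + 8y^3 + 23y^2 + 32y + 16 = (y^2 + 5y + 4)(y^2 + 3y + 4) + (0)
The last nonzero remainder y^2 + 3y + 4 is already monic.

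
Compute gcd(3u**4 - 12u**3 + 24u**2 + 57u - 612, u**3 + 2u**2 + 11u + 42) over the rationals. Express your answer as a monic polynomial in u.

u + 3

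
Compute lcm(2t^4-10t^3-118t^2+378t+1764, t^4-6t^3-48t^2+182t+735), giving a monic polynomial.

Euclidean algorithm in ℚ[t]:
  2t^4-10t^3-118t^2+378t+1764 = (2)(t^4-6t^3-48t^2+182t+735) + (2t^3-22t^2+14t+294)
  t^4-6t^3-48t^2+182t+735 = ((1/2)t+5/2)(2t^3-22t^2+14t+294) + (0)
Last nonzero remainder: 2t^3-22t^2+14t+294. Dividing through by 2 gives the monic gcd t^3-11t^2+7t+147.
Then lcm(f, g) = f·g / gcd(f, g); expanding and making the result monic gives the answer.

t^5-84t^3-106t^2+1827t+4410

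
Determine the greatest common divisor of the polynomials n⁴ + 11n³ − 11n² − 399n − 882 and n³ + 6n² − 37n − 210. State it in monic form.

Repeated division with remainder:
  n⁴ + 11n³ − 11n² − 399n − 882 = (n + 5)(n³ + 6n² − 37n − 210) + (−4n² − 4n + 168)
  n³ + 6n² − 37n − 210 = (−(1/4)n − 5/4)(−4n² − 4n + 168) + (0)
Last nonzero remainder: −4n² − 4n + 168. Dividing through by −4 gives the monic gcd n² + n − 42.

n² + n − 42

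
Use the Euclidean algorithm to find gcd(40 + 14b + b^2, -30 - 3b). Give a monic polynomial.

10 + b

Euclidean algorithm in ℚ[b]:
  b^2 + 14b + 40 = (-(1/3)b - 4/3)(-3b - 30) + (0)
Last nonzero remainder: -3b - 30. Dividing through by -3 gives the monic gcd b + 10.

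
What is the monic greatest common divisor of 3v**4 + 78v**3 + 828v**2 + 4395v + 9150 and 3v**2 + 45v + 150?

v**2 + 15v + 50

Repeated division with remainder:
  3v**4 + 78v**3 + 828v**2 + 4395v + 9150 = (v**2 + 11v + 61)(3v**2 + 45v + 150) + (0)
Last nonzero remainder: 3v**2 + 45v + 150. Dividing through by 3 gives the monic gcd v**2 + 15v + 50.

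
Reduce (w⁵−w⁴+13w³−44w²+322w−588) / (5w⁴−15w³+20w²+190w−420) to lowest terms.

(w²+5w+21)/(5w+15)

By polynomial division,
  w⁵−w⁴+13w³−44w²+322w−588 = ((1/5)w+2/5)(5w⁴−15w³+20w²+190w−420) + (15w³−90w²+330w−420)
  5w⁴−15w³+20w²+190w−420 = ((1/3)w+1)(15w³−90w²+330w−420) + (0)
Last nonzero remainder: 15w³−90w²+330w−420. Dividing through by 15 gives the monic gcd w³−6w²+22w−28.
Cancel w³−6w²+22w−28 from numerator and denominator to get the reduced form.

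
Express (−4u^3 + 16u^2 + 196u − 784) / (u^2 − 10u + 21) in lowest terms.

(−4u^2 − 12u + 112)/(u − 3)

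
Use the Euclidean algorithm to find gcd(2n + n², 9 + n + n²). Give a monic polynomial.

1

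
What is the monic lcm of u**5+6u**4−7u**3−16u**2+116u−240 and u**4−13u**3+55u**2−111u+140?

u**7−5u**6−45u**5+229u**4+96u**3−1964u**2+5888u−6720

Apply the Euclidean algorithm:
  u**5+6u**4−7u**3−16u**2+116u−240 = (u+19)(u**4−13u**3+55u**2−111u+140) + (185u**3−950u**2+2085u−2900)
  u**4−13u**3+55u**2−111u+140 = ((1/185)u−291/6845)(185u**3−950u**2+2085u−2900) + ((4576/1369)u**2−(9152/1369)u+22880/1369)
  185u**3−950u**2+2085u−2900 = ((253265/4576)u−198505/1144)((4576/1369)u**2−(9152/1369)u+22880/1369) + (0)
Last nonzero remainder: (4576/1369)u**2−(9152/1369)u+22880/1369. Dividing through by 4576/1369 gives the monic gcd u**2−2u+5.
Then lcm(f, g) = f·g / gcd(f, g); expanding and making the result monic gives the answer.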